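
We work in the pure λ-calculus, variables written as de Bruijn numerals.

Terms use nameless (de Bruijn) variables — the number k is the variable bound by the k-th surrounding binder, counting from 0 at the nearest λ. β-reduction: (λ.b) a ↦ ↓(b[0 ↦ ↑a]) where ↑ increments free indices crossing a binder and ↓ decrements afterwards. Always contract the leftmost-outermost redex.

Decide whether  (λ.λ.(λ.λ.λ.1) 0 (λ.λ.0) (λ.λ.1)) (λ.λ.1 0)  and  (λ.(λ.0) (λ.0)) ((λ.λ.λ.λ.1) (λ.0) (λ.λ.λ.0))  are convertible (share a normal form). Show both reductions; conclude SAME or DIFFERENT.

Answer: DIFFERENT — A ⇓ λ.λ.λ.0, B ⇓ λ.0

Derivation:
Term A:
  start: (λ.λ.(λ.λ.λ.1) 0 (λ.λ.0) (λ.λ.1)) (λ.λ.1 0)
  step 1: λ.(λ.λ.λ.1) 0 (λ.λ.0) (λ.λ.1)
  step 2: λ.(λ.λ.1) (λ.λ.0) (λ.λ.1)
  step 3: λ.(λ.λ.λ.0) (λ.λ.1)
  step 4: λ.λ.λ.0

Term B:
  start: (λ.(λ.0) (λ.0)) ((λ.λ.λ.λ.1) (λ.0) (λ.λ.λ.0))
  step 1: (λ.0) (λ.0)
  step 2: λ.0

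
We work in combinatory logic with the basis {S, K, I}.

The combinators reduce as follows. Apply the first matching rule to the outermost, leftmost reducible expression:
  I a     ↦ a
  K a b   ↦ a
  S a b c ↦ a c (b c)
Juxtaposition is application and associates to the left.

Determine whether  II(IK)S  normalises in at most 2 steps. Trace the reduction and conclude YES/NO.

  start: II(IK)S
  →1  I(IK)S
  →2  IKS

Answer: NO — after 2 steps the term is IKS, not yet normal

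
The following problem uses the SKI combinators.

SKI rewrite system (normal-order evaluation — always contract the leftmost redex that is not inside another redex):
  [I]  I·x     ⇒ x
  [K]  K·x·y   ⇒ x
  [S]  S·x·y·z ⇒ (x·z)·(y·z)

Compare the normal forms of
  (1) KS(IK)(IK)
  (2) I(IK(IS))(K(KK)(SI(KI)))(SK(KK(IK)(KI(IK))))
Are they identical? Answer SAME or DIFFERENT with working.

Answer: DIFFERENT — A ⇓ SK, B ⇓ S(SK(KI))

Derivation:
Term A:
  start: KS(IK)(IK)
  [1] S(IK)
  [2] SK

Term B:
  start: I(IK(IS))(K(KK)(SI(KI)))(SK(KK(IK)(KI(IK))))
  [1] IK(IS)(K(KK)(SI(KI)))(SK(KK(IK)(KI(IK))))
  [2] K(IS)(K(KK)(SI(KI)))(SK(KK(IK)(KI(IK))))
  [3] IS(SK(KK(IK)(KI(IK))))
  [4] S(SK(KK(IK)(KI(IK))))
  [5] S(SK(K(KI(IK))))
  [6] S(SK(KI))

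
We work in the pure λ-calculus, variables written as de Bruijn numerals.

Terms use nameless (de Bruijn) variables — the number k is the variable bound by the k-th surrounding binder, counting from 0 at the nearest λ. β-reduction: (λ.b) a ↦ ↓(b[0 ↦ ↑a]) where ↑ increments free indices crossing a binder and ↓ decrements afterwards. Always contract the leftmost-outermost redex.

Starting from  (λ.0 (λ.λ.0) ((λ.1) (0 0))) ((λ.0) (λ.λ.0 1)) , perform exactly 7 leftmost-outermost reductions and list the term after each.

  start: (λ.0 (λ.λ.0) ((λ.1) (0 0))) ((λ.0) (λ.λ.0 1))
  →1  (λ.0) (λ.λ.0 1) (λ.λ.0) ((λ.(λ.0) (λ.λ.0 1)) ((λ.0) (λ.λ.0 1) ((λ.0) (λ.λ.0 1))))
  →2  (λ.λ.0 1) (λ.λ.0) ((λ.(λ.0) (λ.λ.0 1)) ((λ.0) (λ.λ.0 1) ((λ.0) (λ.λ.0 1))))
  →3  (λ.0 (λ.λ.0)) ((λ.(λ.0) (λ.λ.0 1)) ((λ.0) (λ.λ.0 1) ((λ.0) (λ.λ.0 1))))
  →4  (λ.(λ.0) (λ.λ.0 1)) ((λ.0) (λ.λ.0 1) ((λ.0) (λ.λ.0 1))) (λ.λ.0)
  →5  (λ.0) (λ.λ.0 1) (λ.λ.0)
  →6  (λ.λ.0 1) (λ.λ.0)
  →7  λ.0 (λ.λ.0)

Answer: after 7 steps: λ.0 (λ.λ.0)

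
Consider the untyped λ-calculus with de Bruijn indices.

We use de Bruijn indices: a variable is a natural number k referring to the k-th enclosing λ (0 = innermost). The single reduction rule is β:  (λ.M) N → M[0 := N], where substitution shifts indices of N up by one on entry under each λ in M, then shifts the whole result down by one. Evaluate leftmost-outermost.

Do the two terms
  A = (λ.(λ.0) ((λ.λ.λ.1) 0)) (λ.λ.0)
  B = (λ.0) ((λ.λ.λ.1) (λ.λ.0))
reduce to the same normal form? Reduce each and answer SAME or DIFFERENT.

Answer: SAME — A ⇓ λ.λ.1, B ⇓ λ.λ.1

Working:
Term A:
  start: (λ.(λ.0) ((λ.λ.λ.1) 0)) (λ.λ.0)
  →1  (λ.0) ((λ.λ.λ.1) (λ.λ.0))
  →2  (λ.λ.λ.1) (λ.λ.0)
  →3  λ.λ.1

Term B:
  start: (λ.0) ((λ.λ.λ.1) (λ.λ.0))
  →1  (λ.λ.λ.1) (λ.λ.0)
  →2  λ.λ.1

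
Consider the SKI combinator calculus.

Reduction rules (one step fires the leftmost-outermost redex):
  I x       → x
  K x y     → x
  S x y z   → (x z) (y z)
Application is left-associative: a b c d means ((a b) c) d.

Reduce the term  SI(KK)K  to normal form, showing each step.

Answer: normal form = KK  (in 3 steps)

Reduction:
  start: SI(KK)K
  [1] IK(KKK)
  [2] K(KKK)
  [3] KK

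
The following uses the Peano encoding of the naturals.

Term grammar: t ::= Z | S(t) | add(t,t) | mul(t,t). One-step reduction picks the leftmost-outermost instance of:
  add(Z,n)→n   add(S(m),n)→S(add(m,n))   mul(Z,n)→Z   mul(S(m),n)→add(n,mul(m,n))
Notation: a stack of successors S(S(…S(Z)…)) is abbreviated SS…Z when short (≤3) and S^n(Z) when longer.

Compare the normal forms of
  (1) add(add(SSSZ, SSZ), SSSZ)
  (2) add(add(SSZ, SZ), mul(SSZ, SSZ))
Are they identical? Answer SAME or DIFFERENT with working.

Answer: DIFFERENT — A ⇓ S^8(Z), B ⇓ S^7(Z)

Reduction:
Term A:
  start: add(add(SSSZ, SSZ), SSSZ)
  →1  add(S(add(SSZ, SSZ)), SSSZ)
  →2  S(add(add(SSZ, SSZ), SSSZ))
  →3  S(add(S(add(SZ, SSZ)), SSSZ))
  →4  S(S(add(add(SZ, SSZ), SSSZ)))
  →5  S(S(add(S(add(Z, SSZ)), SSSZ)))
  →6  S(S(S(add(add(Z, SSZ), SSSZ))))
  →7  S(S(S(add(SSZ, SSSZ))))
  →8  S(S(S(S(add(SZ, SSSZ)))))
  →9  S(S(S(S(S(add(Z, SSSZ))))))
  →10  S^8(Z)

Term B:
  start: add(add(SSZ, SZ), mul(SSZ, SSZ))
  →1  add(S(add(SZ, SZ)), mul(SSZ, SSZ))
  →2  S(add(add(SZ, SZ), mul(SSZ, SSZ)))
  →3  S(add(S(add(Z, SZ)), mul(SSZ, SSZ)))
  →4  S(S(add(add(Z, SZ), mul(SSZ, SSZ))))
  →5  S(S(add(SZ, mul(SSZ, SSZ))))
  →6  S(S(S(add(Z, mul(SSZ, SSZ)))))
  →7  S(S(S(mul(SSZ, SSZ))))
  →8  S(S(S(add(SSZ, mul(SZ, SSZ)))))
  →9  S(S(S(S(add(SZ, mul(SZ, SSZ))))))
  →10  S(S(S(S(S(add(Z, mul(SZ, SSZ)))))))
  →11  S(S(S(S(S(mul(SZ, SSZ))))))
  →12  S(S(S(S(S(add(SSZ, mul(Z, SSZ)))))))
  →13  S(S(S(S(S(S(add(SZ, mul(Z, SSZ))))))))
  →14  S(S(S(S(S(S(S(add(Z, mul(Z, SSZ)))))))))
  →15  S(S(S(S(S(S(S(mul(Z, SSZ))))))))
  →16  S^7(Z)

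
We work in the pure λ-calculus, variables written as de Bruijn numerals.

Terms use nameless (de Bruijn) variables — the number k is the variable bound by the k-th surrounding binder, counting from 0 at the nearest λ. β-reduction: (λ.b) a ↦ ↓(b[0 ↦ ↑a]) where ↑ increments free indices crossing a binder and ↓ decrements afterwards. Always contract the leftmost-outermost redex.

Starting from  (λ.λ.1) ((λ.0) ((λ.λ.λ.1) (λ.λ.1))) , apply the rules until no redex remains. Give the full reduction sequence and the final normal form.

Answer: normal form = λ.λ.λ.1  (in 3 steps)

Working:
  start: (λ.λ.1) ((λ.0) ((λ.λ.λ.1) (λ.λ.1)))
  →1  λ.(λ.0) ((λ.λ.λ.1) (λ.λ.1))
  →2  λ.(λ.λ.λ.1) (λ.λ.1)
  →3  λ.λ.λ.1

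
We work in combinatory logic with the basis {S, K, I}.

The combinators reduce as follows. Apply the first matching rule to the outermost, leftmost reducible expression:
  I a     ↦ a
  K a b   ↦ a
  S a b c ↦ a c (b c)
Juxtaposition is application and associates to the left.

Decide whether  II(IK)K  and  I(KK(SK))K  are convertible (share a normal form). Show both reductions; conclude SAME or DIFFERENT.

Term A:
  start: II(IK)K
  step 1: I(IK)K
  step 2: IKK
  step 3: KK

Term B:
  start: I(KK(SK))K
  step 1: KK(SK)K
  step 2: KK

Answer: SAME — A ⇓ KK, B ⇓ KK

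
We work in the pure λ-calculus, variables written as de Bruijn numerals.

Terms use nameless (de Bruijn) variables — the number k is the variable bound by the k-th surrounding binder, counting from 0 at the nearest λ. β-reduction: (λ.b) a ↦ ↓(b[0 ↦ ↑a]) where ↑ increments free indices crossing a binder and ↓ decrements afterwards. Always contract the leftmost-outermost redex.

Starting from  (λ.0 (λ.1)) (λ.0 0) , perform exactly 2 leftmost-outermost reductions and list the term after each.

Answer: after 2 steps: (λ.λ.0 0) (λ.λ.0 0)

Derivation:
  start: (λ.0 (λ.1)) (λ.0 0)
  [1] (λ.0 0) (λ.λ.0 0)
  [2] (λ.λ.0 0) (λ.λ.0 0)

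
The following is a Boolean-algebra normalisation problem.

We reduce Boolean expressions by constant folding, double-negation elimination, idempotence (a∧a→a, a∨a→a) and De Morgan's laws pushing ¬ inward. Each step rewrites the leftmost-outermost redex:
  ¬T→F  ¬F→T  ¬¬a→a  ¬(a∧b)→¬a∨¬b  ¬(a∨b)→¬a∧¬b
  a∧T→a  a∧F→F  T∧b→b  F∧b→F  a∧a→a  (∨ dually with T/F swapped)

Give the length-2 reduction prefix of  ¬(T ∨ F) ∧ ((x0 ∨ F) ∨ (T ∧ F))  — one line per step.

Answer: after 2 steps: (F ∧ ¬F) ∧ ((x0 ∨ F) ∨ (T ∧ F))

Reduction:
  start: ¬(T ∨ F) ∧ ((x0 ∨ F) ∨ (T ∧ F))
  →1  (¬T ∧ ¬F) ∧ ((x0 ∨ F) ∨ (T ∧ F))
  →2  (F ∧ ¬F) ∧ ((x0 ∨ F) ∨ (T ∧ F))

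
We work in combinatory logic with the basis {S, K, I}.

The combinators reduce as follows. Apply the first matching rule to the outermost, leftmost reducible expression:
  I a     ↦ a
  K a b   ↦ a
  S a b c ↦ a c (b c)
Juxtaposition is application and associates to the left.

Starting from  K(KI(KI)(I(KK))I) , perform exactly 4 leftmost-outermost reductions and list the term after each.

Answer: after 4 steps: KK

Working:
  start: K(KI(KI)(I(KK))I)
  step 1: K(I(I(KK))I)
  step 2: K(I(KK)I)
  step 3: K(KKI)
  step 4: KK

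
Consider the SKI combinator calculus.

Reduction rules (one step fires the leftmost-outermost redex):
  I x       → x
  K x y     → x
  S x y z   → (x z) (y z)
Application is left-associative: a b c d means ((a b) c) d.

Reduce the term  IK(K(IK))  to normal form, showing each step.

  start: IK(K(IK))
  [1] K(K(IK))
  [2] K(KK)

Answer: normal form = K(KK)  (in 2 steps)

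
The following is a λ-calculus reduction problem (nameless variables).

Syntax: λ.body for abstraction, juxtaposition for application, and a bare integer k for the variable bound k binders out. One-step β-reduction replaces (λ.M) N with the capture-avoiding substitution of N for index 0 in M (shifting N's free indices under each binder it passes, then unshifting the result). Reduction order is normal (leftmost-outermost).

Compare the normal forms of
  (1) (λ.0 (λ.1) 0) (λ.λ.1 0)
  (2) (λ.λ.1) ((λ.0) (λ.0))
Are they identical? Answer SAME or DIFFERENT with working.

Term A:
  start: (λ.0 (λ.1) 0) (λ.λ.1 0)
  step 1: (λ.λ.1 0) (λ.λ.λ.1 0) (λ.λ.1 0)
  step 2: (λ.(λ.λ.λ.1 0) 0) (λ.λ.1 0)
  step 3: (λ.λ.λ.1 0) (λ.λ.1 0)
  step 4: λ.λ.1 0

Term B:
  start: (λ.λ.1) ((λ.0) (λ.0))
  step 1: λ.(λ.0) (λ.0)
  step 2: λ.λ.0

Answer: DIFFERENT — A ⇓ λ.λ.1 0, B ⇓ λ.λ.0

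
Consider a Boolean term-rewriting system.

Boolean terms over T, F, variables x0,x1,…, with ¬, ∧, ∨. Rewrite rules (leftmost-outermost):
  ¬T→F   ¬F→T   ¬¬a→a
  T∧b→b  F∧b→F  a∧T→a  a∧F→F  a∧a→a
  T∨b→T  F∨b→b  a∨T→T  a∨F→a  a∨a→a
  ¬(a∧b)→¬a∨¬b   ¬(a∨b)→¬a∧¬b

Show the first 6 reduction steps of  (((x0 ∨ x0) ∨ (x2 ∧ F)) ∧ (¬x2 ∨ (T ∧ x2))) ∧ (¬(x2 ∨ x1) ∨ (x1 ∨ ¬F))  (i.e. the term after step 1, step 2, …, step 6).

  start: (((x0 ∨ x0) ∨ (x2 ∧ F)) ∧ (¬x2 ∨ (T ∧ x2))) ∧ (¬(x2 ∨ x1) ∨ (x1 ∨ ¬F))
  step 1: ((x0 ∨ (x2 ∧ F)) ∧ (¬x2 ∨ (T ∧ x2))) ∧ (¬(x2 ∨ x1) ∨ (x1 ∨ ¬F))
  step 2: ((x0 ∨ F) ∧ (¬x2 ∨ (T ∧ x2))) ∧ (¬(x2 ∨ x1) ∨ (x1 ∨ ¬F))
  step 3: (x0 ∧ (¬x2 ∨ (T ∧ x2))) ∧ (¬(x2 ∨ x1) ∨ (x1 ∨ ¬F))
  step 4: (x0 ∧ (¬x2 ∨ x2)) ∧ (¬(x2 ∨ x1) ∨ (x1 ∨ ¬F))
  step 5: (x0 ∧ (¬x2 ∨ x2)) ∧ ((¬x2 ∧ ¬x1) ∨ (x1 ∨ ¬F))
  step 6: (x0 ∧ (¬x2 ∨ x2)) ∧ ((¬x2 ∧ ¬x1) ∨ (x1 ∨ T))

Answer: after 6 steps: (x0 ∧ (¬x2 ∨ x2)) ∧ ((¬x2 ∧ ¬x1) ∨ (x1 ∨ T))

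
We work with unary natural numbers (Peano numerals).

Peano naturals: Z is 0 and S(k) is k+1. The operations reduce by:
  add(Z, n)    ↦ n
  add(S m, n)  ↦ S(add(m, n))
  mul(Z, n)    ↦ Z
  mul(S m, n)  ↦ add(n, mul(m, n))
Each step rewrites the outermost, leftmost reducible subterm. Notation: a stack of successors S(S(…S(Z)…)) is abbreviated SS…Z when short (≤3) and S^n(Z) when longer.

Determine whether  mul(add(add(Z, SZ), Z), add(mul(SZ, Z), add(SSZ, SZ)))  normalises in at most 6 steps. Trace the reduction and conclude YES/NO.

Answer: NO — after 6 steps the term is add(add(Z, add(SSZ, SZ)), mul(add(Z, Z), add(mul(SZ, Z), add(SSZ, SZ)))), not yet normal

Derivation:
  start: mul(add(add(Z, SZ), Z), add(mul(SZ, Z), add(SSZ, SZ)))
  [1] mul(add(SZ, Z), add(mul(SZ, Z), add(SSZ, SZ)))
  [2] mul(S(add(Z, Z)), add(mul(SZ, Z), add(SSZ, SZ)))
  [3] add(add(mul(SZ, Z), add(SSZ, SZ)), mul(add(Z, Z), add(mul(SZ, Z), add(SSZ, SZ))))
  [4] add(add(add(Z, mul(Z, Z)), add(SSZ, SZ)), mul(add(Z, Z), add(mul(SZ, Z), add(SSZ, SZ))))
  [5] add(add(mul(Z, Z), add(SSZ, SZ)), mul(add(Z, Z), add(mul(SZ, Z), add(SSZ, SZ))))
  [6] add(add(Z, add(SSZ, SZ)), mul(add(Z, Z), add(mul(SZ, Z), add(SSZ, SZ))))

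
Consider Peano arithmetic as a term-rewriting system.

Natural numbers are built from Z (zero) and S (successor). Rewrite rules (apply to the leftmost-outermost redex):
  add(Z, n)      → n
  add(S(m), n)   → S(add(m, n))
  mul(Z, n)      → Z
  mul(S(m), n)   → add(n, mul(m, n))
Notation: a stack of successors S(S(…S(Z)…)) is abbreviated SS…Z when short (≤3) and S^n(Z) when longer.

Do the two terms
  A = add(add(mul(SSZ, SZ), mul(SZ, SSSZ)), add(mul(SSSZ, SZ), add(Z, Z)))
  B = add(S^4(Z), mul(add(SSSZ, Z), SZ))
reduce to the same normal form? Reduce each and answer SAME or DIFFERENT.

Answer: DIFFERENT — A ⇓ S^8(Z), B ⇓ S^7(Z)

Reduction:
Term A:
  start: add(add(mul(SSZ, SZ), mul(SZ, SSSZ)), add(mul(SSSZ, SZ), add(Z, Z)))
  →1  add(add(add(SZ, mul(SZ, SZ)), mul(SZ, SSSZ)), add(mul(SSSZ, SZ), add(Z, Z)))
  →2  add(add(S(add(Z, mul(SZ, SZ))), mul(SZ, SSSZ)), add(mul(SSSZ, SZ), add(Z, Z)))
  →3  add(S(add(add(Z, mul(SZ, SZ)), mul(SZ, SSSZ))), add(mul(SSSZ, SZ), add(Z, Z)))
  →4  S(add(add(add(Z, mul(SZ, SZ)), mul(SZ, SSSZ)), add(mul(SSSZ, SZ), add(Z, Z))))
  →5  S(add(add(mul(SZ, SZ), mul(SZ, SSSZ)), add(mul(SSSZ, SZ), add(Z, Z))))
  →6  S(add(add(add(SZ, mul(Z, SZ)), mul(SZ, SSSZ)), add(mul(SSSZ, SZ), add(Z, Z))))
  →7  S(add(add(S(add(Z, mul(Z, SZ))), mul(SZ, SSSZ)), add(mul(SSSZ, SZ), add(Z, Z))))
  →8  S(add(S(add(add(Z, mul(Z, SZ)), mul(SZ, SSSZ))), add(mul(SSSZ, SZ), add(Z, Z))))
  →9  S(S(add(add(add(Z, mul(Z, SZ)), mul(SZ, SSSZ)), add(mul(SSSZ, SZ), add(Z, Z)))))
  →10  S(S(add(add(mul(Z, SZ), mul(SZ, SSSZ)), add(mul(SSSZ, SZ), add(Z, Z)))))
  →11  S(S(add(add(Z, mul(SZ, SSSZ)), add(mul(SSSZ, SZ), add(Z, Z)))))
  →12  S(S(add(mul(SZ, SSSZ), add(mul(SSSZ, SZ), add(Z, Z)))))
  →13  S(S(add(add(SSSZ, mul(Z, SSSZ)), add(mul(SSSZ, SZ), add(Z, Z)))))
  →14  S(S(add(S(add(SSZ, mul(Z, SSSZ))), add(mul(SSSZ, SZ), add(Z, Z)))))
  →15  S(S(S(add(add(SSZ, mul(Z, SSSZ)), add(mul(SSSZ, SZ), add(Z, Z))))))
  →16  S(S(S(add(S(add(SZ, mul(Z, SSSZ))), add(mul(SSSZ, SZ), add(Z, Z))))))
  →17  S(S(S(S(add(add(SZ, mul(Z, SSSZ)), add(mul(SSSZ, SZ), add(Z, Z)))))))
  →18  S(S(S(S(add(S(add(Z, mul(Z, SSSZ))), add(mul(SSSZ, SZ), add(Z, Z)))))))
  →19  S(S(S(S(S(add(add(Z, mul(Z, SSSZ)), add(mul(SSSZ, SZ), add(Z, Z))))))))
  →20  S(S(S(S(S(add(mul(Z, SSSZ), add(mul(SSSZ, SZ), add(Z, Z))))))))
  →21  S(S(S(S(S(add(Z, add(mul(SSSZ, SZ), add(Z, Z))))))))
  →22  S(S(S(S(S(add(mul(SSSZ, SZ), add(Z, Z)))))))
  →23  S(S(S(S(S(add(add(SZ, mul(SSZ, SZ)), add(Z, Z)))))))
  →24  S(S(S(S(S(add(S(add(Z, mul(SSZ, SZ))), add(Z, Z)))))))
  →25  S(S(S(S(S(S(add(add(Z, mul(SSZ, SZ)), add(Z, Z))))))))
  →26  S(S(S(S(S(S(add(mul(SSZ, SZ), add(Z, Z))))))))
  →27  S(S(S(S(S(S(add(add(SZ, mul(SZ, SZ)), add(Z, Z))))))))
  →28  S(S(S(S(S(S(add(S(add(Z, mul(SZ, SZ))), add(Z, Z))))))))
  →29  S(S(S(S(S(S(S(add(add(Z, mul(SZ, SZ)), add(Z, Z)))))))))
  →30  S(S(S(S(S(S(S(add(mul(SZ, SZ), add(Z, Z)))))))))
  →31  S(S(S(S(S(S(S(add(add(SZ, mul(Z, SZ)), add(Z, Z)))))))))
  →32  S(S(S(S(S(S(S(add(S(add(Z, mul(Z, SZ))), add(Z, Z)))))))))
  →33  S(S(S(S(S(S(S(S(add(add(Z, mul(Z, SZ)), add(Z, Z))))))))))
  →34  S(S(S(S(S(S(S(S(add(mul(Z, SZ), add(Z, Z))))))))))
  →35  S(S(S(S(S(S(S(S(add(Z, add(Z, Z))))))))))
  →36  S(S(S(S(S(S(S(S(add(Z, Z)))))))))
  →37  S^8(Z)

Term B:
  start: add(S^4(Z), mul(add(SSSZ, Z), SZ))
  →1  S(add(SSSZ, mul(add(SSSZ, Z), SZ)))
  →2  S(S(add(SSZ, mul(add(SSSZ, Z), SZ))))
  →3  S(S(S(add(SZ, mul(add(SSSZ, Z), SZ)))))
  →4  S(S(S(S(add(Z, mul(add(SSSZ, Z), SZ))))))
  →5  S(S(S(S(mul(add(SSSZ, Z), SZ)))))
  →6  S(S(S(S(mul(S(add(SSZ, Z)), SZ)))))
  →7  S(S(S(S(add(SZ, mul(add(SSZ, Z), SZ))))))
  →8  S(S(S(S(S(add(Z, mul(add(SSZ, Z), SZ)))))))
  →9  S(S(S(S(S(mul(add(SSZ, Z), SZ))))))
  →10  S(S(S(S(S(mul(S(add(SZ, Z)), SZ))))))
  →11  S(S(S(S(S(add(SZ, mul(add(SZ, Z), SZ)))))))
  →12  S(S(S(S(S(S(add(Z, mul(add(SZ, Z), SZ))))))))
  →13  S(S(S(S(S(S(mul(add(SZ, Z), SZ)))))))
  →14  S(S(S(S(S(S(mul(S(add(Z, Z)), SZ)))))))
  →15  S(S(S(S(S(S(add(SZ, mul(add(Z, Z), SZ))))))))
  →16  S(S(S(S(S(S(S(add(Z, mul(add(Z, Z), SZ)))))))))
  →17  S(S(S(S(S(S(S(mul(add(Z, Z), SZ))))))))
  →18  S(S(S(S(S(S(S(mul(Z, SZ))))))))
  →19  S^7(Z)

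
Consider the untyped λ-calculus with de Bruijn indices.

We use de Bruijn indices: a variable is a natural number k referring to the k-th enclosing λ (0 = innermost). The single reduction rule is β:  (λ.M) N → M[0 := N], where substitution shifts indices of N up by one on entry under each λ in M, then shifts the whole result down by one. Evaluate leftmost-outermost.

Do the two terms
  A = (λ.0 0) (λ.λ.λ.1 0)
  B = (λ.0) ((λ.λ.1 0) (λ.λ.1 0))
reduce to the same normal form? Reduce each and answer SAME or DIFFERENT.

Answer: SAME — A ⇓ λ.λ.1 0, B ⇓ λ.λ.1 0

Derivation:
Term A:
  start: (λ.0 0) (λ.λ.λ.1 0)
  [1] (λ.λ.λ.1 0) (λ.λ.λ.1 0)
  [2] λ.λ.1 0

Term B:
  start: (λ.0) ((λ.λ.1 0) (λ.λ.1 0))
  [1] (λ.λ.1 0) (λ.λ.1 0)
  [2] λ.(λ.λ.1 0) 0
  [3] λ.λ.1 0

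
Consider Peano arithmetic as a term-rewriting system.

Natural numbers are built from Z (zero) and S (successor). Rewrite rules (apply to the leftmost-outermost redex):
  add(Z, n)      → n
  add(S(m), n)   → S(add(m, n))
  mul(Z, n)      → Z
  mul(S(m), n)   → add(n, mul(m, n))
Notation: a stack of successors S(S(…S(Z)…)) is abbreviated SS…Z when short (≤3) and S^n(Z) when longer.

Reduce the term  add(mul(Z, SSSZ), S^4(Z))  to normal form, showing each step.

Answer: normal form = S^4(Z)  (in 2 steps)

Working:
  start: add(mul(Z, SSSZ), S^4(Z))
  [1] add(Z, S^4(Z))
  [2] S^4(Z)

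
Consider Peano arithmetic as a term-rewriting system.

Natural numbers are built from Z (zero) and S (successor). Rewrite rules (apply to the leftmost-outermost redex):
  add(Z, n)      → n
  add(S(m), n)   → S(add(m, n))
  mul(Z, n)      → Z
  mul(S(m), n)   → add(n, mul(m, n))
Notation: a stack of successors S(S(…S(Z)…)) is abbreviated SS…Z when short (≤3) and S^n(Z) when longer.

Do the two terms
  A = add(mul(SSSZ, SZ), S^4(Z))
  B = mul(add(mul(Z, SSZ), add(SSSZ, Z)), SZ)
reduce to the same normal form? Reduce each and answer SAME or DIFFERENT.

Answer: DIFFERENT — A ⇓ S^7(Z), B ⇓ SSSZ

Derivation:
Term A:
  start: add(mul(SSSZ, SZ), S^4(Z))
  [1] add(add(SZ, mul(SSZ, SZ)), S^4(Z))
  [2] add(S(add(Z, mul(SSZ, SZ))), S^4(Z))
  [3] S(add(add(Z, mul(SSZ, SZ)), S^4(Z)))
  [4] S(add(mul(SSZ, SZ), S^4(Z)))
  [5] S(add(add(SZ, mul(SZ, SZ)), S^4(Z)))
  [6] S(add(S(add(Z, mul(SZ, SZ))), S^4(Z)))
  [7] S(S(add(add(Z, mul(SZ, SZ)), S^4(Z))))
  [8] S(S(add(mul(SZ, SZ), S^4(Z))))
  [9] S(S(add(add(SZ, mul(Z, SZ)), S^4(Z))))
  [10] S(S(add(S(add(Z, mul(Z, SZ))), S^4(Z))))
  [11] S(S(S(add(add(Z, mul(Z, SZ)), S^4(Z)))))
  [12] S(S(S(add(mul(Z, SZ), S^4(Z)))))
  [13] S(S(S(add(Z, S^4(Z)))))
  [14] S^7(Z)

Term B:
  start: mul(add(mul(Z, SSZ), add(SSSZ, Z)), SZ)
  [1] mul(add(Z, add(SSSZ, Z)), SZ)
  [2] mul(add(SSSZ, Z), SZ)
  [3] mul(S(add(SSZ, Z)), SZ)
  [4] add(SZ, mul(add(SSZ, Z), SZ))
  [5] S(add(Z, mul(add(SSZ, Z), SZ)))
  [6] S(mul(add(SSZ, Z), SZ))
  [7] S(mul(S(add(SZ, Z)), SZ))
  [8] S(add(SZ, mul(add(SZ, Z), SZ)))
  [9] S(S(add(Z, mul(add(SZ, Z), SZ))))
  [10] S(S(mul(add(SZ, Z), SZ)))
  [11] S(S(mul(S(add(Z, Z)), SZ)))
  [12] S(S(add(SZ, mul(add(Z, Z), SZ))))
  [13] S(S(S(add(Z, mul(add(Z, Z), SZ)))))
  [14] S(S(S(mul(add(Z, Z), SZ))))
  [15] S(S(S(mul(Z, SZ))))
  [16] SSSZ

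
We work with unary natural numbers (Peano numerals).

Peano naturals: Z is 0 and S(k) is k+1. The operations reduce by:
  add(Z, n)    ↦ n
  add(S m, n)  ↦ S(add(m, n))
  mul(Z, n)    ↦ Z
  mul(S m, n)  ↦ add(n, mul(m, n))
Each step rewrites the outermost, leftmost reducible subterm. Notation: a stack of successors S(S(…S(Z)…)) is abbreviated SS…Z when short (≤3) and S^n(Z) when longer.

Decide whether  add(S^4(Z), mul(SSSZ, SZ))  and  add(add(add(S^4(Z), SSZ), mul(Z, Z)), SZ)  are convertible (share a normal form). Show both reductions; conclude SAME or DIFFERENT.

Term A:
  start: add(S^4(Z), mul(SSSZ, SZ))
  step 1: S(add(SSSZ, mul(SSSZ, SZ)))
  step 2: S(S(add(SSZ, mul(SSSZ, SZ))))
  step 3: S(S(S(add(SZ, mul(SSSZ, SZ)))))
  step 4: S(S(S(S(add(Z, mul(SSSZ, SZ))))))
  step 5: S(S(S(S(mul(SSSZ, SZ)))))
  step 6: S(S(S(S(add(SZ, mul(SSZ, SZ))))))
  step 7: S(S(S(S(S(add(Z, mul(SSZ, SZ)))))))
  step 8: S(S(S(S(S(mul(SSZ, SZ))))))
  step 9: S(S(S(S(S(add(SZ, mul(SZ, SZ)))))))
  step 10: S(S(S(S(S(S(add(Z, mul(SZ, SZ))))))))
  step 11: S(S(S(S(S(S(mul(SZ, SZ)))))))
  step 12: S(S(S(S(S(S(add(SZ, mul(Z, SZ))))))))
  step 13: S(S(S(S(S(S(S(add(Z, mul(Z, SZ)))))))))
  step 14: S(S(S(S(S(S(S(mul(Z, SZ))))))))
  step 15: S^7(Z)

Term B:
  start: add(add(add(S^4(Z), SSZ), mul(Z, Z)), SZ)
  step 1: add(add(S(add(SSSZ, SSZ)), mul(Z, Z)), SZ)
  step 2: add(S(add(add(SSSZ, SSZ), mul(Z, Z))), SZ)
  step 3: S(add(add(add(SSSZ, SSZ), mul(Z, Z)), SZ))
  step 4: S(add(add(S(add(SSZ, SSZ)), mul(Z, Z)), SZ))
  step 5: S(add(S(add(add(SSZ, SSZ), mul(Z, Z))), SZ))
  step 6: S(S(add(add(add(SSZ, SSZ), mul(Z, Z)), SZ)))
  step 7: S(S(add(add(S(add(SZ, SSZ)), mul(Z, Z)), SZ)))
  step 8: S(S(add(S(add(add(SZ, SSZ), mul(Z, Z))), SZ)))
  step 9: S(S(S(add(add(add(SZ, SSZ), mul(Z, Z)), SZ))))
  step 10: S(S(S(add(add(S(add(Z, SSZ)), mul(Z, Z)), SZ))))
  step 11: S(S(S(add(S(add(add(Z, SSZ), mul(Z, Z))), SZ))))
  step 12: S(S(S(S(add(add(add(Z, SSZ), mul(Z, Z)), SZ)))))
  step 13: S(S(S(S(add(add(SSZ, mul(Z, Z)), SZ)))))
  step 14: S(S(S(S(add(S(add(SZ, mul(Z, Z))), SZ)))))
  step 15: S(S(S(S(S(add(add(SZ, mul(Z, Z)), SZ))))))
  step 16: S(S(S(S(S(add(S(add(Z, mul(Z, Z))), SZ))))))
  step 17: S(S(S(S(S(S(add(add(Z, mul(Z, Z)), SZ)))))))
  step 18: S(S(S(S(S(S(add(mul(Z, Z), SZ)))))))
  step 19: S(S(S(S(S(S(add(Z, SZ)))))))
  step 20: S^7(Z)

Answer: SAME — A ⇓ S^7(Z), B ⇓ S^7(Z)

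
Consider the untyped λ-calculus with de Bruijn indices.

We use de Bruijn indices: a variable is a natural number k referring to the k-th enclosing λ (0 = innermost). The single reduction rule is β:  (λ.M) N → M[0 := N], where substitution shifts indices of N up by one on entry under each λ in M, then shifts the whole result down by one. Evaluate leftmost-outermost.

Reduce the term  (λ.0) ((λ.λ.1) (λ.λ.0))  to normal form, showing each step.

Answer: normal form = λ.λ.λ.0  (in 2 steps)

Derivation:
  start: (λ.0) ((λ.λ.1) (λ.λ.0))
  →1  (λ.λ.1) (λ.λ.0)
  →2  λ.λ.λ.0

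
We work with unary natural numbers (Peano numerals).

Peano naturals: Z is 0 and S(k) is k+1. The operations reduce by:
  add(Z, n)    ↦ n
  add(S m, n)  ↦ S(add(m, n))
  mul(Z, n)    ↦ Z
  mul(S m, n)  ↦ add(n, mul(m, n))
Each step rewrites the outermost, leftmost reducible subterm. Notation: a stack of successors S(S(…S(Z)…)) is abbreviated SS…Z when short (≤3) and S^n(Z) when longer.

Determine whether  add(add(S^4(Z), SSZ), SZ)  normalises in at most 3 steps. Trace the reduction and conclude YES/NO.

  start: add(add(S^4(Z), SSZ), SZ)
  [1] add(S(add(SSSZ, SSZ)), SZ)
  [2] S(add(add(SSSZ, SSZ), SZ))
  [3] S(add(S(add(SSZ, SSZ)), SZ))

Answer: NO — after 3 steps the term is S(add(S(add(SSZ, SSZ)), SZ)), not yet normal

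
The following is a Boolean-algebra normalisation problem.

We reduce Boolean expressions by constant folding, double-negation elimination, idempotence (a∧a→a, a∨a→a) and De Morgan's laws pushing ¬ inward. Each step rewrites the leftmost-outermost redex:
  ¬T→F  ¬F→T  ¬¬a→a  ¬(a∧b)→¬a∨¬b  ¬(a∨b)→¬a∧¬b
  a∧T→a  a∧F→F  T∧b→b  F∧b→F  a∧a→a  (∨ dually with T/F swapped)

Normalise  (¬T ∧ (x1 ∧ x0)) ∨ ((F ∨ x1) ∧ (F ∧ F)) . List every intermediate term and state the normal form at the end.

  start: (¬T ∧ (x1 ∧ x0)) ∨ ((F ∨ x1) ∧ (F ∧ F))
  →1  (F ∧ (x1 ∧ x0)) ∨ ((F ∨ x1) ∧ (F ∧ F))
  →2  F ∨ ((F ∨ x1) ∧ (F ∧ F))
  →3  (F ∨ x1) ∧ (F ∧ F)
  →4  x1 ∧ (F ∧ F)
  →5  x1 ∧ F
  →6  F

Answer: normal form = F  (in 6 steps)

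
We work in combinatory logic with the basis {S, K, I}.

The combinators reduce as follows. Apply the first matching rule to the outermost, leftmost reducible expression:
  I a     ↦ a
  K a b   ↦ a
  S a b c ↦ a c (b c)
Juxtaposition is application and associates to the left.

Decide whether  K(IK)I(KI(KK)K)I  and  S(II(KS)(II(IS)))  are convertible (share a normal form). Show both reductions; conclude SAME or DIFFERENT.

Answer: DIFFERENT — A ⇓ K, B ⇓ SS

Reduction:
Term A:
  start: K(IK)I(KI(KK)K)I
  [1] IK(KI(KK)K)I
  [2] K(KI(KK)K)I
  [3] KI(KK)K
  [4] IK
  [5] K

Term B:
  start: S(II(KS)(II(IS)))
  [1] S(I(KS)(II(IS)))
  [2] S(KS(II(IS)))
  [3] SS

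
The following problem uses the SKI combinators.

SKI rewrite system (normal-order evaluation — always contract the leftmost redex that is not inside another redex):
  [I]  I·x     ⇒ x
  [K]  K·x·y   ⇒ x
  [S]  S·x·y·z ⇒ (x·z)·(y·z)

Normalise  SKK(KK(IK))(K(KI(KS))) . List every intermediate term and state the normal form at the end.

  start: SKK(KK(IK))(K(KI(KS)))
  →1  K(KK(IK))(K(KK(IK)))(K(KI(KS)))
  →2  KK(IK)(K(KI(KS)))
  →3  K(K(KI(KS)))
  →4  K(KI)

Answer: normal form = K(KI)  (in 4 steps)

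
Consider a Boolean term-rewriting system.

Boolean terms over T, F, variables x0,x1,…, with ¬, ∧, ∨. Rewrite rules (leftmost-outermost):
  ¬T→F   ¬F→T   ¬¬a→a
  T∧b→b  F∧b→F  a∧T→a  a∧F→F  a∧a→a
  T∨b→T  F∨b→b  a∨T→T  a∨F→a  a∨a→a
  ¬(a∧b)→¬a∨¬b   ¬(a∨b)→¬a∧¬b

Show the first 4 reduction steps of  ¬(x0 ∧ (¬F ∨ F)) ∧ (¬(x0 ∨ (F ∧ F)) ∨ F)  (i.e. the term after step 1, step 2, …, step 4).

  start: ¬(x0 ∧ (¬F ∨ F)) ∧ (¬(x0 ∨ (F ∧ F)) ∨ F)
  step 1: (¬x0 ∨ ¬(¬F ∨ F)) ∧ (¬(x0 ∨ (F ∧ F)) ∨ F)
  step 2: (¬x0 ∨ (¬¬F ∧ ¬F)) ∧ (¬(x0 ∨ (F ∧ F)) ∨ F)
  step 3: (¬x0 ∨ (F ∧ ¬F)) ∧ (¬(x0 ∨ (F ∧ F)) ∨ F)
  step 4: (¬x0 ∨ F) ∧ (¬(x0 ∨ (F ∧ F)) ∨ F)

Answer: after 4 steps: (¬x0 ∨ F) ∧ (¬(x0 ∨ (F ∧ F)) ∨ F)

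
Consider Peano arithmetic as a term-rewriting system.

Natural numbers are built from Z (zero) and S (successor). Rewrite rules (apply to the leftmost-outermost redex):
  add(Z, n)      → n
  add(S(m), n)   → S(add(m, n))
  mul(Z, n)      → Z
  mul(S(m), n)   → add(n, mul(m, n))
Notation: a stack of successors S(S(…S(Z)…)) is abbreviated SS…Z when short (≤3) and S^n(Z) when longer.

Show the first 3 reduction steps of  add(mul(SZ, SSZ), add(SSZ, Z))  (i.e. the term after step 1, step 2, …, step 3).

Answer: after 3 steps: S(add(add(SZ, mul(Z, SSZ)), add(SSZ, Z)))

Working:
  start: add(mul(SZ, SSZ), add(SSZ, Z))
  →1  add(add(SSZ, mul(Z, SSZ)), add(SSZ, Z))
  →2  add(S(add(SZ, mul(Z, SSZ))), add(SSZ, Z))
  →3  S(add(add(SZ, mul(Z, SSZ)), add(SSZ, Z)))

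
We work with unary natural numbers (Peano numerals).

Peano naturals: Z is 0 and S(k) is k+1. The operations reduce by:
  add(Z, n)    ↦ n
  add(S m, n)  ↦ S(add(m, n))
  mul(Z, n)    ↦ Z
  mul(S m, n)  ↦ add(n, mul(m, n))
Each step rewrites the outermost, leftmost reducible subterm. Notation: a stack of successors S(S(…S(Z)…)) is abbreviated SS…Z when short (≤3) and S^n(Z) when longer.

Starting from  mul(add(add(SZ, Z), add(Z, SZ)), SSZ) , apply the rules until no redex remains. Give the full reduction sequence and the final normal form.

Answer: normal form = S^4(Z)  (in 14 steps)

Working:
  start: mul(add(add(SZ, Z), add(Z, SZ)), SSZ)
  →1  mul(add(S(add(Z, Z)), add(Z, SZ)), SSZ)
  →2  mul(S(add(add(Z, Z), add(Z, SZ))), SSZ)
  →3  add(SSZ, mul(add(add(Z, Z), add(Z, SZ)), SSZ))
  →4  S(add(SZ, mul(add(add(Z, Z), add(Z, SZ)), SSZ)))
  →5  S(S(add(Z, mul(add(add(Z, Z), add(Z, SZ)), SSZ))))
  →6  S(S(mul(add(add(Z, Z), add(Z, SZ)), SSZ)))
  →7  S(S(mul(add(Z, add(Z, SZ)), SSZ)))
  →8  S(S(mul(add(Z, SZ), SSZ)))
  →9  S(S(mul(SZ, SSZ)))
  →10  S(S(add(SSZ, mul(Z, SSZ))))
  →11  S(S(S(add(SZ, mul(Z, SSZ)))))
  →12  S(S(S(S(add(Z, mul(Z, SSZ))))))
  →13  S(S(S(S(mul(Z, SSZ)))))
  →14  S^4(Z)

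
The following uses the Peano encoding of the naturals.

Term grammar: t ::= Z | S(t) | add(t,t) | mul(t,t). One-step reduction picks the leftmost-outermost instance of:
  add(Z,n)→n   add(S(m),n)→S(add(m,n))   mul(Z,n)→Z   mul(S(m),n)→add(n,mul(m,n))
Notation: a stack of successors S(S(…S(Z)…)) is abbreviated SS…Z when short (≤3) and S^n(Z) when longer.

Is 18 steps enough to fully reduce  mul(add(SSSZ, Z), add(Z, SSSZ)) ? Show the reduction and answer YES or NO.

  start: mul(add(SSSZ, Z), add(Z, SSSZ))
  [1] mul(S(add(SSZ, Z)), add(Z, SSSZ))
  [2] add(add(Z, SSSZ), mul(add(SSZ, Z), add(Z, SSSZ)))
  [3] add(SSSZ, mul(add(SSZ, Z), add(Z, SSSZ)))
  [4] S(add(SSZ, mul(add(SSZ, Z), add(Z, SSSZ))))
  [5] S(S(add(SZ, mul(add(SSZ, Z), add(Z, SSSZ)))))
  [6] S(S(S(add(Z, mul(add(SSZ, Z), add(Z, SSSZ))))))
  [7] S(S(S(mul(add(SSZ, Z), add(Z, SSSZ)))))
  [8] S(S(S(mul(S(add(SZ, Z)), add(Z, SSSZ)))))
  [9] S(S(S(add(add(Z, SSSZ), mul(add(SZ, Z), add(Z, SSSZ))))))
  [10] S(S(S(add(SSSZ, mul(add(SZ, Z), add(Z, SSSZ))))))
  [11] S(S(S(S(add(SSZ, mul(add(SZ, Z), add(Z, SSSZ)))))))
  [12] S(S(S(S(S(add(SZ, mul(add(SZ, Z), add(Z, SSSZ))))))))
  [13] S(S(S(S(S(S(add(Z, mul(add(SZ, Z), add(Z, SSSZ)))))))))
  [14] S(S(S(S(S(S(mul(add(SZ, Z), add(Z, SSSZ))))))))
  [15] S(S(S(S(S(S(mul(S(add(Z, Z)), add(Z, SSSZ))))))))
  [16] S(S(S(S(S(S(add(add(Z, SSSZ), mul(add(Z, Z), add(Z, SSSZ)))))))))
  [17] S(S(S(S(S(S(add(SSSZ, mul(add(Z, Z), add(Z, SSSZ)))))))))
  [18] S(S(S(S(S(S(S(add(SSZ, mul(add(Z, Z), add(Z, SSSZ))))))))))

Answer: NO — after 18 steps the term is S(S(S(S(S(S(S(add(SSZ, mul(add(Z, Z), add(Z, SSSZ)))))))))), not yet normal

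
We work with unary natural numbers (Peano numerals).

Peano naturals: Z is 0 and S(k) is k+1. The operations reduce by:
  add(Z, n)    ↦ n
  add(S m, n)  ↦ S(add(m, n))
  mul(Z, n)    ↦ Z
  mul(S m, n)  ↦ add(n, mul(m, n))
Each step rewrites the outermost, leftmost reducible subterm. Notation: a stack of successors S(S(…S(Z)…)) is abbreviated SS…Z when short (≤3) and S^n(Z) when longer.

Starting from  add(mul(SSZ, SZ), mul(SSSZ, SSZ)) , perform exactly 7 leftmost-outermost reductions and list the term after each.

  start: add(mul(SSZ, SZ), mul(SSSZ, SSZ))
  [1] add(add(SZ, mul(SZ, SZ)), mul(SSSZ, SSZ))
  [2] add(S(add(Z, mul(SZ, SZ))), mul(SSSZ, SSZ))
  [3] S(add(add(Z, mul(SZ, SZ)), mul(SSSZ, SSZ)))
  [4] S(add(mul(SZ, SZ), mul(SSSZ, SSZ)))
  [5] S(add(add(SZ, mul(Z, SZ)), mul(SSSZ, SSZ)))
  [6] S(add(S(add(Z, mul(Z, SZ))), mul(SSSZ, SSZ)))
  [7] S(S(add(add(Z, mul(Z, SZ)), mul(SSSZ, SSZ))))

Answer: after 7 steps: S(S(add(add(Z, mul(Z, SZ)), mul(SSSZ, SSZ))))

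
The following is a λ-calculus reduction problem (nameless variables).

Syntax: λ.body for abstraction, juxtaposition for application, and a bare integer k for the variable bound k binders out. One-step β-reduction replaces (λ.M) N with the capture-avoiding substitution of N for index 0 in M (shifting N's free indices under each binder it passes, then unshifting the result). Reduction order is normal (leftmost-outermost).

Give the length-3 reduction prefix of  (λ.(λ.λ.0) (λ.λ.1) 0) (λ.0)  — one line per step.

Answer: after 3 steps: λ.0

Reduction:
  start: (λ.(λ.λ.0) (λ.λ.1) 0) (λ.0)
  step 1: (λ.λ.0) (λ.λ.1) (λ.0)
  step 2: (λ.0) (λ.0)
  step 3: λ.0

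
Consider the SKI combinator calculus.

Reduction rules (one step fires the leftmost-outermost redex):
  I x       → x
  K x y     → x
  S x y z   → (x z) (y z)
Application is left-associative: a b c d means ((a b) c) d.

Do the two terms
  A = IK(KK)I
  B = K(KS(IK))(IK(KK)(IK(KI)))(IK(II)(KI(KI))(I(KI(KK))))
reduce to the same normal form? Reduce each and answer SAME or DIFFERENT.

Answer: DIFFERENT — A ⇓ KK, B ⇓ SI

Working:
Term A:
  start: IK(KK)I
  →1  K(KK)I
  →2  KK

Term B:
  start: K(KS(IK))(IK(KK)(IK(KI)))(IK(II)(KI(KI))(I(KI(KK))))
  →1  KS(IK)(IK(II)(KI(KI))(I(KI(KK))))
  →2  S(IK(II)(KI(KI))(I(KI(KK))))
  →3  S(K(II)(KI(KI))(I(KI(KK))))
  →4  S(II(I(KI(KK))))
  →5  S(I(I(KI(KK))))
  →6  S(I(KI(KK)))
  →7  S(KI(KK))
  →8  SI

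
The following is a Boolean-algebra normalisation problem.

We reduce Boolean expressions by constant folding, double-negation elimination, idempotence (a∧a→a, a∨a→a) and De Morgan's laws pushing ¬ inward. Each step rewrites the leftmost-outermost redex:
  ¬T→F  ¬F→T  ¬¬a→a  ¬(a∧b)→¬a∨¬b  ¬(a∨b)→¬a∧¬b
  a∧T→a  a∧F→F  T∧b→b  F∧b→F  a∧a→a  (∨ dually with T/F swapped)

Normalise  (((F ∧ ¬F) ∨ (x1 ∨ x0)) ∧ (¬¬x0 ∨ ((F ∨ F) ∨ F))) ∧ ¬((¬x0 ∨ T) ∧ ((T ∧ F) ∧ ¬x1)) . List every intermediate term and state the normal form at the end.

  start: (((F ∧ ¬F) ∨ (x1 ∨ x0)) ∧ (¬¬x0 ∨ ((F ∨ F) ∨ F))) ∧ ¬((¬x0 ∨ T) ∧ ((T ∧ F) ∧ ¬x1))
  →1  ((F ∨ (x1 ∨ x0)) ∧ (¬¬x0 ∨ ((F ∨ F) ∨ F))) ∧ ¬((¬x0 ∨ T) ∧ ((T ∧ F) ∧ ¬x1))
  →2  ((x1 ∨ x0) ∧ (¬¬x0 ∨ ((F ∨ F) ∨ F))) ∧ ¬((¬x0 ∨ T) ∧ ((T ∧ F) ∧ ¬x1))
  →3  ((x1 ∨ x0) ∧ (x0 ∨ ((F ∨ F) ∨ F))) ∧ ¬((¬x0 ∨ T) ∧ ((T ∧ F) ∧ ¬x1))
  →4  ((x1 ∨ x0) ∧ (x0 ∨ (F ∨ F))) ∧ ¬((¬x0 ∨ T) ∧ ((T ∧ F) ∧ ¬x1))
  →5  ((x1 ∨ x0) ∧ (x0 ∨ F)) ∧ ¬((¬x0 ∨ T) ∧ ((T ∧ F) ∧ ¬x1))
  →6  ((x1 ∨ x0) ∧ x0) ∧ ¬((¬x0 ∨ T) ∧ ((T ∧ F) ∧ ¬x1))
  →7  ((x1 ∨ x0) ∧ x0) ∧ (¬(¬x0 ∨ T) ∨ ¬((T ∧ F) ∧ ¬x1))
  →8  ((x1 ∨ x0) ∧ x0) ∧ ((¬¬x0 ∧ ¬T) ∨ ¬((T ∧ F) ∧ ¬x1))
  →9  ((x1 ∨ x0) ∧ x0) ∧ ((x0 ∧ ¬T) ∨ ¬((T ∧ F) ∧ ¬x1))
  →10  ((x1 ∨ x0) ∧ x0) ∧ ((x0 ∧ F) ∨ ¬((T ∧ F) ∧ ¬x1))
  →11  ((x1 ∨ x0) ∧ x0) ∧ (F ∨ ¬((T ∧ F) ∧ ¬x1))
  →12  ((x1 ∨ x0) ∧ x0) ∧ ¬((T ∧ F) ∧ ¬x1)
  →13  ((x1 ∨ x0) ∧ x0) ∧ (¬(T ∧ F) ∨ ¬¬x1)
  →14  ((x1 ∨ x0) ∧ x0) ∧ ((¬T ∨ ¬F) ∨ ¬¬x1)
  →15  ((x1 ∨ x0) ∧ x0) ∧ ((F ∨ ¬F) ∨ ¬¬x1)
  →16  ((x1 ∨ x0) ∧ x0) ∧ (¬F ∨ ¬¬x1)
  →17  ((x1 ∨ x0) ∧ x0) ∧ (T ∨ ¬¬x1)
  →18  ((x1 ∨ x0) ∧ x0) ∧ T
  →19  (x1 ∨ x0) ∧ x0

Answer: normal form = (x1 ∨ x0) ∧ x0  (in 19 steps)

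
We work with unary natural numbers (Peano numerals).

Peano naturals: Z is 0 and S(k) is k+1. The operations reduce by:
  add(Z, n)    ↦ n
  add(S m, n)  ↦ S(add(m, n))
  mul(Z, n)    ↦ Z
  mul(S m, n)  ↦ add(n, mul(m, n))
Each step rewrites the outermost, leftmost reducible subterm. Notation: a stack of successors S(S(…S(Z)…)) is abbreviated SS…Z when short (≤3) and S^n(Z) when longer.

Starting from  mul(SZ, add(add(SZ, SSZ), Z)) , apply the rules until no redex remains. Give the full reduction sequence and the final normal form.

Answer: normal form = SSSZ  (in 12 steps)

Working:
  start: mul(SZ, add(add(SZ, SSZ), Z))
  [1] add(add(add(SZ, SSZ), Z), mul(Z, add(add(SZ, SSZ), Z)))
  [2] add(add(S(add(Z, SSZ)), Z), mul(Z, add(add(SZ, SSZ), Z)))
  [3] add(S(add(add(Z, SSZ), Z)), mul(Z, add(add(SZ, SSZ), Z)))
  [4] S(add(add(add(Z, SSZ), Z), mul(Z, add(add(SZ, SSZ), Z))))
  [5] S(add(add(SSZ, Z), mul(Z, add(add(SZ, SSZ), Z))))
  [6] S(add(S(add(SZ, Z)), mul(Z, add(add(SZ, SSZ), Z))))
  [7] S(S(add(add(SZ, Z), mul(Z, add(add(SZ, SSZ), Z)))))
  [8] S(S(add(S(add(Z, Z)), mul(Z, add(add(SZ, SSZ), Z)))))
  [9] S(S(S(add(add(Z, Z), mul(Z, add(add(SZ, SSZ), Z))))))
  [10] S(S(S(add(Z, mul(Z, add(add(SZ, SSZ), Z))))))
  [11] S(S(S(mul(Z, add(add(SZ, SSZ), Z)))))
  [12] SSSZ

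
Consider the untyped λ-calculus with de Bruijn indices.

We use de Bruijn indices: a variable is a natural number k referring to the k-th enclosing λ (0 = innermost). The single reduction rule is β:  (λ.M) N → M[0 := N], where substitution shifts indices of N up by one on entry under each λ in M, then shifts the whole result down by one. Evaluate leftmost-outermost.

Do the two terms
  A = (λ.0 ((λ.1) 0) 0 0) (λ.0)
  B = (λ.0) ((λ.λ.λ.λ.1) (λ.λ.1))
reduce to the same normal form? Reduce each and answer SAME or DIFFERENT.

Term A:
  start: (λ.0 ((λ.1) 0) 0 0) (λ.0)
  →1  (λ.0) ((λ.λ.0) (λ.0)) (λ.0) (λ.0)
  →2  (λ.λ.0) (λ.0) (λ.0) (λ.0)
  →3  (λ.0) (λ.0) (λ.0)
  →4  (λ.0) (λ.0)
  →5  λ.0

Term B:
  start: (λ.0) ((λ.λ.λ.λ.1) (λ.λ.1))
  →1  (λ.λ.λ.λ.1) (λ.λ.1)
  →2  λ.λ.λ.1

Answer: DIFFERENT — A ⇓ λ.0, B ⇓ λ.λ.λ.1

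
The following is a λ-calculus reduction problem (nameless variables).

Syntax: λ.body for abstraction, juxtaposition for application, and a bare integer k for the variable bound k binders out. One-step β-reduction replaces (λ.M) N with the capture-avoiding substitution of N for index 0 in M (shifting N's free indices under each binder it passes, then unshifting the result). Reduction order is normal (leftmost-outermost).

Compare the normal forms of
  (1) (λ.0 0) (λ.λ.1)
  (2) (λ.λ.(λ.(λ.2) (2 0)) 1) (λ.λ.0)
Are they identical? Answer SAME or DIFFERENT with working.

Answer: DIFFERENT — A ⇓ λ.λ.λ.1, B ⇓ λ.0

Derivation:
Term A:
  start: (λ.0 0) (λ.λ.1)
  step 1: (λ.λ.1) (λ.λ.1)
  step 2: λ.λ.λ.1

Term B:
  start: (λ.λ.(λ.(λ.2) (2 0)) 1) (λ.λ.0)
  step 1: λ.(λ.(λ.2) ((λ.λ.0) 0)) (λ.λ.0)
  step 2: λ.(λ.1) ((λ.λ.0) (λ.λ.0))
  step 3: λ.0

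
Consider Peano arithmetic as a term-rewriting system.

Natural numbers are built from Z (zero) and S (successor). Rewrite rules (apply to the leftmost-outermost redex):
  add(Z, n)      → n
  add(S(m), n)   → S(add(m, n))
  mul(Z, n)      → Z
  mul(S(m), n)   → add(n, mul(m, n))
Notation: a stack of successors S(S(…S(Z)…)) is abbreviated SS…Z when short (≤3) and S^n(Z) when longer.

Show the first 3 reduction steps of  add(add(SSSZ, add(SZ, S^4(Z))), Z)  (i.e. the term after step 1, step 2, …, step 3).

  start: add(add(SSSZ, add(SZ, S^4(Z))), Z)
  [1] add(S(add(SSZ, add(SZ, S^4(Z)))), Z)
  [2] S(add(add(SSZ, add(SZ, S^4(Z))), Z))
  [3] S(add(S(add(SZ, add(SZ, S^4(Z)))), Z))

Answer: after 3 steps: S(add(S(add(SZ, add(SZ, S^4(Z)))), Z))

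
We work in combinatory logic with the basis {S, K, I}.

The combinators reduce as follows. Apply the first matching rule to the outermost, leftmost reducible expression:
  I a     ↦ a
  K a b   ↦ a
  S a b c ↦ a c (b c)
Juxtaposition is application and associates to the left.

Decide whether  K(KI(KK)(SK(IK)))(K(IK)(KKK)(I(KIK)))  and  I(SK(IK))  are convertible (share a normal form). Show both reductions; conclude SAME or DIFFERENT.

Answer: SAME — A ⇓ SKK, B ⇓ SKK

Derivation:
Term A:
  start: K(KI(KK)(SK(IK)))(K(IK)(KKK)(I(KIK)))
  →1  KI(KK)(SK(IK))
  →2  I(SK(IK))
  →3  SK(IK)
  →4  SKK

Term B:
  start: I(SK(IK))
  →1  SK(IK)
  →2  SKK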